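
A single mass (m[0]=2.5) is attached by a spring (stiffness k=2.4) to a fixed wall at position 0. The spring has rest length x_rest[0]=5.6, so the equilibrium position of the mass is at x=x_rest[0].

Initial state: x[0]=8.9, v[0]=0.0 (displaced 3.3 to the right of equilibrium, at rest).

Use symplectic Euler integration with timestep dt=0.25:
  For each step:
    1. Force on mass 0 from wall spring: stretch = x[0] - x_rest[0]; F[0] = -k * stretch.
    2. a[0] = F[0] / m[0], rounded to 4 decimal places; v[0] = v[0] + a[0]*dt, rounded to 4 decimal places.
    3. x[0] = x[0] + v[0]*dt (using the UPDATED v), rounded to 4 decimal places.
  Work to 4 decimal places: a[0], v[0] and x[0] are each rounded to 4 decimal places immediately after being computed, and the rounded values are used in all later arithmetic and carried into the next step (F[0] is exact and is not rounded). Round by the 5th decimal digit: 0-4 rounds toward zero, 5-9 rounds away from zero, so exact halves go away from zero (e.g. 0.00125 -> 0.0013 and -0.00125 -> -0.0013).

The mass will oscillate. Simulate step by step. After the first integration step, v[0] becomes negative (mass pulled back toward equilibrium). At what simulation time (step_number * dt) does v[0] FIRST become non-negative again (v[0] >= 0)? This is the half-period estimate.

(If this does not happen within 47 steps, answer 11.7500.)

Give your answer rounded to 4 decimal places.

Answer: 3.2500

Derivation:
Step 0: x=[8.9000] v=[0.0000]
Step 1: x=[8.7020] v=[-0.7920]
Step 2: x=[8.3179] v=[-1.5365]
Step 3: x=[7.7707] v=[-2.1888]
Step 4: x=[7.0933] v=[-2.7098]
Step 5: x=[6.3263] v=[-3.0682]
Step 6: x=[5.5157] v=[-3.2425]
Step 7: x=[4.7101] v=[-3.2223]
Step 8: x=[3.9579] v=[-3.0087]
Step 9: x=[3.3043] v=[-2.6146]
Step 10: x=[2.7884] v=[-2.0636]
Step 11: x=[2.4412] v=[-1.3888]
Step 12: x=[2.2835] v=[-0.6307]
Step 13: x=[2.3248] v=[0.1653]
First v>=0 after going negative at step 13, time=3.2500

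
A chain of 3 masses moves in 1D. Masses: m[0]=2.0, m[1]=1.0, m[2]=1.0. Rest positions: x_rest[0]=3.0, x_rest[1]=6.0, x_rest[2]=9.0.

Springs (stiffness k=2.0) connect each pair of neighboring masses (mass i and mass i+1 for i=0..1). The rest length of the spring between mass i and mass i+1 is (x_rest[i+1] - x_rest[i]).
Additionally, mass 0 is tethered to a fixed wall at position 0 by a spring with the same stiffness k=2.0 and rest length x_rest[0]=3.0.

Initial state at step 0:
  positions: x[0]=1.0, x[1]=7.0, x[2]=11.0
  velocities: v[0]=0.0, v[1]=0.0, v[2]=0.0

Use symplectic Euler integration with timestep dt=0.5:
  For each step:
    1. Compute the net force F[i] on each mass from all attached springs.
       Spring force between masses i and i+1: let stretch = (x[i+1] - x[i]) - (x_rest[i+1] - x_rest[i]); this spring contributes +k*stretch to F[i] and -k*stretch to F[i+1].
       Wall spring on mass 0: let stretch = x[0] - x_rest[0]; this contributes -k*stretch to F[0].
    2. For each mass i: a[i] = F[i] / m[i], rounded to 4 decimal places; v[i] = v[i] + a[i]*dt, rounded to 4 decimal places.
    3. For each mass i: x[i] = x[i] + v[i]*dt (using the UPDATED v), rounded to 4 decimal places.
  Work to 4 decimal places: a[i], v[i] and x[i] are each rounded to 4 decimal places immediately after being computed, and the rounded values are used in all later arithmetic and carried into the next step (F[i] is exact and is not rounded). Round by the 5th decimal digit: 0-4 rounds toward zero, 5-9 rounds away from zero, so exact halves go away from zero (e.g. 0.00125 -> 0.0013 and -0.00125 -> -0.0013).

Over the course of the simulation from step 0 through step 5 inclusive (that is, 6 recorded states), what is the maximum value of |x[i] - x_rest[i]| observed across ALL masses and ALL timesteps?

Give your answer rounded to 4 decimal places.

Step 0: x=[1.0000 7.0000 11.0000] v=[0.0000 0.0000 0.0000]
Step 1: x=[2.2500 6.0000 10.5000] v=[2.5000 -2.0000 -1.0000]
Step 2: x=[3.8750 5.3750 9.2500] v=[3.2500 -1.2500 -2.5000]
Step 3: x=[4.9063 5.9375 7.5625] v=[2.0625 1.1250 -3.3750]
Step 4: x=[4.9688 6.7969 6.5625] v=[0.1250 1.7188 -2.0000]
Step 5: x=[4.2461 6.6251 7.1797] v=[-1.4454 -0.3437 1.2344]
Max displacement = 2.4375

Answer: 2.4375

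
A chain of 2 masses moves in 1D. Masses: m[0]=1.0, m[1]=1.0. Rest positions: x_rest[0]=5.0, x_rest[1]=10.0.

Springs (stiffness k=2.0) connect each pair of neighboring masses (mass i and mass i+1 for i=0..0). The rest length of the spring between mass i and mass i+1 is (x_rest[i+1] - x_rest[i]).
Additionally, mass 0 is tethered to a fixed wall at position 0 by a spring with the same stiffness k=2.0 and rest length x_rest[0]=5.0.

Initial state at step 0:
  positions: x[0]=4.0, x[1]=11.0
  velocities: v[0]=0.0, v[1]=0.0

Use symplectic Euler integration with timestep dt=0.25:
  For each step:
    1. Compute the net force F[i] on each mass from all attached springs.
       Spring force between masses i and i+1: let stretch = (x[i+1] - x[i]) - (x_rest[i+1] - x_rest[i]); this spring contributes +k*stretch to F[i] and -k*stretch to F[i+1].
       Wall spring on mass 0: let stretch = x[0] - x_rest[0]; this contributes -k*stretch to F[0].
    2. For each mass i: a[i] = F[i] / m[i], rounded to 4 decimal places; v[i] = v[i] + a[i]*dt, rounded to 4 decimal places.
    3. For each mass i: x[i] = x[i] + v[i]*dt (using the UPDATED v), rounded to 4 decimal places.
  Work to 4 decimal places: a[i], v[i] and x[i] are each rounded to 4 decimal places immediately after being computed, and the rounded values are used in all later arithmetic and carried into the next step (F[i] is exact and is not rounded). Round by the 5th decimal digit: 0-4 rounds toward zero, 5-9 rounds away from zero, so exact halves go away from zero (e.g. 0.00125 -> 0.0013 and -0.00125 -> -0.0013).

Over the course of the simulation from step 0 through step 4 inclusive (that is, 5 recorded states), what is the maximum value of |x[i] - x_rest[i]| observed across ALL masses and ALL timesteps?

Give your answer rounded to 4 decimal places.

Answer: 1.1487

Derivation:
Step 0: x=[4.0000 11.0000] v=[0.0000 0.0000]
Step 1: x=[4.3750 10.7500] v=[1.5000 -1.0000]
Step 2: x=[5.0000 10.3281] v=[2.5000 -1.6875]
Step 3: x=[5.6660 9.8652] v=[2.6641 -1.8516]
Step 4: x=[6.1487 9.5024] v=[1.9307 -1.4512]
Max displacement = 1.1487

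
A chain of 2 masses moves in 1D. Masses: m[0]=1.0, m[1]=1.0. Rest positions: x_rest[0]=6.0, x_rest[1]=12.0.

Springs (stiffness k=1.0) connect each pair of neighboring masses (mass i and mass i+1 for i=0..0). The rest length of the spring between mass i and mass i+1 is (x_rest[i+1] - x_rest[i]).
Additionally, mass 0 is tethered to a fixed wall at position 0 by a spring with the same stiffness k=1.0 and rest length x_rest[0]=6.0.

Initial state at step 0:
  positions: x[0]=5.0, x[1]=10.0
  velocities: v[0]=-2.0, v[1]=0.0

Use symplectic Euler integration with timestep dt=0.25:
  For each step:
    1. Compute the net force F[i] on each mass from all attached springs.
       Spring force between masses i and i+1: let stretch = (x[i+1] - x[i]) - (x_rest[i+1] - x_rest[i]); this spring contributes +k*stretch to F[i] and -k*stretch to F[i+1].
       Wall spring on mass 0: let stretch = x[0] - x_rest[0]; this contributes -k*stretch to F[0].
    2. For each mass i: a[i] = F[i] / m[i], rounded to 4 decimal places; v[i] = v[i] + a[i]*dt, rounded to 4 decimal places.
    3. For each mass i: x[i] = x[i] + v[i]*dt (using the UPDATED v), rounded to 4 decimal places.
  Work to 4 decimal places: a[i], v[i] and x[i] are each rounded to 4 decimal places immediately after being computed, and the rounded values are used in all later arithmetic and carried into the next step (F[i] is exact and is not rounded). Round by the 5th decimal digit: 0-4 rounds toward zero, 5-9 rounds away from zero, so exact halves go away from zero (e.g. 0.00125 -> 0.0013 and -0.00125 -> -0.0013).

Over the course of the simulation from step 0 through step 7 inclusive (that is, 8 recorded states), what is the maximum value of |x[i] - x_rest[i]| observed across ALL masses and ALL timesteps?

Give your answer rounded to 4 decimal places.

Step 0: x=[5.0000 10.0000] v=[-2.0000 0.0000]
Step 1: x=[4.5000 10.0625] v=[-2.0000 0.2500]
Step 2: x=[4.0664 10.1524] v=[-1.7344 0.3594]
Step 3: x=[3.7590 10.2369] v=[-1.2295 0.3379]
Step 4: x=[3.6216 10.2915] v=[-0.5498 0.2184]
Step 5: x=[3.6747 10.3042] v=[0.2123 0.0509]
Step 6: x=[3.9125 10.2776] v=[0.9510 -0.1065]
Step 7: x=[4.3036 10.2282] v=[1.5642 -0.1978]
Max displacement = 2.3784

Answer: 2.3784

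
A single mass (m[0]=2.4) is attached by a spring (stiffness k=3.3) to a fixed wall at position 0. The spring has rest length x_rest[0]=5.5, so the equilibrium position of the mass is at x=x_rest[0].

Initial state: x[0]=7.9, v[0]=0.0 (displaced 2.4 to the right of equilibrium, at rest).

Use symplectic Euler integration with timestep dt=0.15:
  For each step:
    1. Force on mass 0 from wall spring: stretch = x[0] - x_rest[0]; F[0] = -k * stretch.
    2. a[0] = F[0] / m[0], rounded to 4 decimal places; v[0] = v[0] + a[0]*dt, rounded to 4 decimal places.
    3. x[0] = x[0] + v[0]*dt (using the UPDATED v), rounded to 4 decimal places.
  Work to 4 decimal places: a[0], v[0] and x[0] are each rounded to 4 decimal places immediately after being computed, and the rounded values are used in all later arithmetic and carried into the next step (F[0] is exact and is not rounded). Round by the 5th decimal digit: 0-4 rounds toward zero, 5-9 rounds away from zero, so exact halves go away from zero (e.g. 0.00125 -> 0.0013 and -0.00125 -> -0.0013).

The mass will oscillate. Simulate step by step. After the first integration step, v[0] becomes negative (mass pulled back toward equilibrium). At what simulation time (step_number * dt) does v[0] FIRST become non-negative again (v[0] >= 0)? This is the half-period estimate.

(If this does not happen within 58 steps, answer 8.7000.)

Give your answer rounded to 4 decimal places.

Step 0: x=[7.9000] v=[0.0000]
Step 1: x=[7.8258] v=[-0.4950]
Step 2: x=[7.6796] v=[-0.9747]
Step 3: x=[7.4660] v=[-1.4243]
Step 4: x=[7.1915] v=[-1.8298]
Step 5: x=[6.8647] v=[-2.1787]
Step 6: x=[6.4957] v=[-2.4602]
Step 7: x=[6.0959] v=[-2.6656]
Step 8: x=[5.6776] v=[-2.7885]
Step 9: x=[5.2538] v=[-2.8251]
Step 10: x=[4.8377] v=[-2.7743]
Step 11: x=[4.4420] v=[-2.6377]
Step 12: x=[4.0791] v=[-2.4195]
Step 13: x=[3.7601] v=[-2.1264]
Step 14: x=[3.4950] v=[-1.7675]
Step 15: x=[3.2919] v=[-1.3540]
Step 16: x=[3.1571] v=[-0.8986]
Step 17: x=[3.0948] v=[-0.4154]
Step 18: x=[3.1069] v=[0.0807]
First v>=0 after going negative at step 18, time=2.7000

Answer: 2.7000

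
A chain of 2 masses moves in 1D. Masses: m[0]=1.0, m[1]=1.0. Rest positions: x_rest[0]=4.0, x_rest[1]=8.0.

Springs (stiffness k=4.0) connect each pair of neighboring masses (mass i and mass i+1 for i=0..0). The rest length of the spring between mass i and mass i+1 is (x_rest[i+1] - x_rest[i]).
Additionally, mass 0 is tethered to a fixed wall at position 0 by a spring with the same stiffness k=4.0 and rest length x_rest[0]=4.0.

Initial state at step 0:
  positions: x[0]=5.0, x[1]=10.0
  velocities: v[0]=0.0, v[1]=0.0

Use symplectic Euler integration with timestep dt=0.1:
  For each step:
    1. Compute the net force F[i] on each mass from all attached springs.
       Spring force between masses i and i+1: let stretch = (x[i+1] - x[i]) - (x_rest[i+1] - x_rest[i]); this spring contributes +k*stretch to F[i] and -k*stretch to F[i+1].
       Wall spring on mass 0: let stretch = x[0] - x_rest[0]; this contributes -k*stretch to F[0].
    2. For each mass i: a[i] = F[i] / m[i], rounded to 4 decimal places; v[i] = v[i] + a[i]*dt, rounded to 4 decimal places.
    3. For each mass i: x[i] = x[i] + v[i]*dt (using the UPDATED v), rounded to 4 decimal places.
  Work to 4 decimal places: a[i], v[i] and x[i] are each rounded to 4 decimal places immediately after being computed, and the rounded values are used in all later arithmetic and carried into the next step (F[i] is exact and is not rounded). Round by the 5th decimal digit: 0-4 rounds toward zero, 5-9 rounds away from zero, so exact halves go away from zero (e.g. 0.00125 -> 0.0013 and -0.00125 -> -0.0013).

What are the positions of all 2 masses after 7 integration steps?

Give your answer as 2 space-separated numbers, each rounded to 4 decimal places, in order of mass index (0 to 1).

Answer: 4.8355 9.0567

Derivation:
Step 0: x=[5.0000 10.0000] v=[0.0000 0.0000]
Step 1: x=[5.0000 9.9600] v=[0.0000 -0.4000]
Step 2: x=[4.9984 9.8816] v=[-0.0160 -0.7840]
Step 3: x=[4.9922 9.7679] v=[-0.0621 -1.1373]
Step 4: x=[4.9773 9.6231] v=[-0.1487 -1.4476]
Step 5: x=[4.9492 9.4525] v=[-0.2813 -1.7059]
Step 6: x=[4.9032 9.2618] v=[-0.4597 -1.9072]
Step 7: x=[4.8355 9.0567] v=[-0.6775 -2.0506]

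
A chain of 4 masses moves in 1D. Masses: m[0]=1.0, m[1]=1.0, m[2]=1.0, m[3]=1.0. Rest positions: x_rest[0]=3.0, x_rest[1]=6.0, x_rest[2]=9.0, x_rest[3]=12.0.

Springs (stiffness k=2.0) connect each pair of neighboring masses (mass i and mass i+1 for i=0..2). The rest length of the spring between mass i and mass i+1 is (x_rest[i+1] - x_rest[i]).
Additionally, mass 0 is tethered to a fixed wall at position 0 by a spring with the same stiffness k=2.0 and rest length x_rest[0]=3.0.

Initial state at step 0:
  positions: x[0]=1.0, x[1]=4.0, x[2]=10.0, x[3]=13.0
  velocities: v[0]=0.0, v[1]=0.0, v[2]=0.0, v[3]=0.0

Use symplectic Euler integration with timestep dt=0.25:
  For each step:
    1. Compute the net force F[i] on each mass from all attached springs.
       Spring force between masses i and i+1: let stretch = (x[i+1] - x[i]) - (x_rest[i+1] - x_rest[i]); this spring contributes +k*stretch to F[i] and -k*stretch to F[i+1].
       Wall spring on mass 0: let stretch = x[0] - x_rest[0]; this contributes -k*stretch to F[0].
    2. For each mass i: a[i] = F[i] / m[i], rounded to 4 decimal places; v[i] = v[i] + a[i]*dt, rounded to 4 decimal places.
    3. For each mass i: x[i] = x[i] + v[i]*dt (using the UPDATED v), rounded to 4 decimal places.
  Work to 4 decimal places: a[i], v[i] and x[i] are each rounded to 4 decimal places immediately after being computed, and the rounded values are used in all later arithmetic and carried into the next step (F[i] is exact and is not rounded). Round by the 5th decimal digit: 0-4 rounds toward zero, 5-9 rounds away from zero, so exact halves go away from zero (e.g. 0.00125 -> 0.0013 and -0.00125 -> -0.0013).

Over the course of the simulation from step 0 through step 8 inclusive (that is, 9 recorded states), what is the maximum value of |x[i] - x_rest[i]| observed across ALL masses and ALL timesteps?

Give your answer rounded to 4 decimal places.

Step 0: x=[1.0000 4.0000 10.0000 13.0000] v=[0.0000 0.0000 0.0000 0.0000]
Step 1: x=[1.2500 4.3750 9.6250 13.0000] v=[1.0000 1.5000 -1.5000 0.0000]
Step 2: x=[1.7344 5.0156 9.0156 12.9531] v=[1.9375 2.5625 -2.4375 -0.1875]
Step 3: x=[2.4121 5.7461 8.3984 12.7890] v=[2.7109 2.9219 -2.4688 -0.6563]
Step 4: x=[3.2051 6.3914 7.9985 12.4511] v=[3.1719 2.5811 -1.5997 -1.3516]
Step 5: x=[3.9957 6.8393 7.9543 11.9316] v=[3.1625 1.7915 -0.1770 -2.0779]
Step 6: x=[4.6423 7.0711 8.2679 11.2900] v=[2.5865 0.9272 1.2542 -2.5666]
Step 7: x=[5.0123 7.1489 8.8096 10.6456] v=[1.4798 0.3112 2.1669 -2.5777]
Step 8: x=[5.0228 7.1672 9.3733 10.1467] v=[0.0420 0.0733 2.2546 -1.9957]
Max displacement = 2.0228

Answer: 2.0228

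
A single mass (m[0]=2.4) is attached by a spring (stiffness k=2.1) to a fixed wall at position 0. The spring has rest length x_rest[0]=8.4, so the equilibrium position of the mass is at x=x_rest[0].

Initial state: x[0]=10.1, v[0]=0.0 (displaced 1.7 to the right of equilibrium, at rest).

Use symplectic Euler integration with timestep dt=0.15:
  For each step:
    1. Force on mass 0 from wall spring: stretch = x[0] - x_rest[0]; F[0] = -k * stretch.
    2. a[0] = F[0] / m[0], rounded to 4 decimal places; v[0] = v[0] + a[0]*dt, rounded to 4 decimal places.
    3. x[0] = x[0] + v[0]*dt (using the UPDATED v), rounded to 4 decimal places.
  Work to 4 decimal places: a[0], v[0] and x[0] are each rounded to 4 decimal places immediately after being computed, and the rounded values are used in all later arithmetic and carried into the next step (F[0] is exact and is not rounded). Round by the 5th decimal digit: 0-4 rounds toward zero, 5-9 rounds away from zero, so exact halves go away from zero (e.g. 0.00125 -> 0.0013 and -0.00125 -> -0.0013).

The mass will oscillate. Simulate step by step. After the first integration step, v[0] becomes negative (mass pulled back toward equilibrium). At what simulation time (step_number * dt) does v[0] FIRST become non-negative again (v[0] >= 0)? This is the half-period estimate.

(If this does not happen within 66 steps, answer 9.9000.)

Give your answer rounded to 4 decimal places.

Step 0: x=[10.1000] v=[0.0000]
Step 1: x=[10.0665] v=[-0.2231]
Step 2: x=[10.0002] v=[-0.4418]
Step 3: x=[9.9024] v=[-0.6518]
Step 4: x=[9.7751] v=[-0.8490]
Step 5: x=[9.6207] v=[-1.0295]
Step 6: x=[9.4422] v=[-1.1897]
Step 7: x=[9.2432] v=[-1.3265]
Step 8: x=[9.0276] v=[-1.4372]
Step 9: x=[8.7997] v=[-1.5196]
Step 10: x=[8.5639] v=[-1.5721]
Step 11: x=[8.3249] v=[-1.5936]
Step 12: x=[8.0873] v=[-1.5837]
Step 13: x=[7.8559] v=[-1.5427]
Step 14: x=[7.6352] v=[-1.4713]
Step 15: x=[7.4296] v=[-1.3709]
Step 16: x=[7.2431] v=[-1.2435]
Step 17: x=[7.0793] v=[-1.0917]
Step 18: x=[6.9415] v=[-0.9184]
Step 19: x=[6.8325] v=[-0.7270]
Step 20: x=[6.7543] v=[-0.5213]
Step 21: x=[6.7085] v=[-0.3053]
Step 22: x=[6.6960] v=[-0.0833]
Step 23: x=[6.7171] v=[0.1404]
First v>=0 after going negative at step 23, time=3.4500

Answer: 3.4500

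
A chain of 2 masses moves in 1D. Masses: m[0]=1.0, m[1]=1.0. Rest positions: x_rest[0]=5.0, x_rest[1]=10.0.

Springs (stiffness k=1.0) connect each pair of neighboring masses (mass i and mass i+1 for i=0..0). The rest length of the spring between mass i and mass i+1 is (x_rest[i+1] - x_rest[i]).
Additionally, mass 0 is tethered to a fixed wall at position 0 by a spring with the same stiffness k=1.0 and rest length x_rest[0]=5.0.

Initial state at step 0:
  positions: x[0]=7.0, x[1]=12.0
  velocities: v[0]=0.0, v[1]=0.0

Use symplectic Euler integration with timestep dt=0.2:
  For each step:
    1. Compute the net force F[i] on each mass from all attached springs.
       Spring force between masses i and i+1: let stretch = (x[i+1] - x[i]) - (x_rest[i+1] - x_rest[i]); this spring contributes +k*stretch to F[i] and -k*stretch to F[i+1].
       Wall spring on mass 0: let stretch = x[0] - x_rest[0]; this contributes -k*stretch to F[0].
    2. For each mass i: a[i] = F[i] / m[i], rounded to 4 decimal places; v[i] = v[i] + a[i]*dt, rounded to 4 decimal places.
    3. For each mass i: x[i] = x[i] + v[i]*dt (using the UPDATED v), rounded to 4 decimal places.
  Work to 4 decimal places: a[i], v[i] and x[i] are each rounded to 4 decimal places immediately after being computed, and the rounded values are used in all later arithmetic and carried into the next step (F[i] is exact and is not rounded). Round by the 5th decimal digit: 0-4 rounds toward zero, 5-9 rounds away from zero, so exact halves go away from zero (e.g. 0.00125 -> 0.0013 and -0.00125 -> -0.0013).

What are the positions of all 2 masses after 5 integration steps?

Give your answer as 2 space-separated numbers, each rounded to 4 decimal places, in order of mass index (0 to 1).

Step 0: x=[7.0000 12.0000] v=[0.0000 0.0000]
Step 1: x=[6.9200 12.0000] v=[-0.4000 0.0000]
Step 2: x=[6.7664 11.9968] v=[-0.7680 -0.0160]
Step 3: x=[6.5514 11.9844] v=[-1.0752 -0.0621]
Step 4: x=[6.2916 11.9547] v=[-1.2989 -0.1487]
Step 5: x=[6.0067 11.8984] v=[-1.4246 -0.2813]

Answer: 6.0067 11.8984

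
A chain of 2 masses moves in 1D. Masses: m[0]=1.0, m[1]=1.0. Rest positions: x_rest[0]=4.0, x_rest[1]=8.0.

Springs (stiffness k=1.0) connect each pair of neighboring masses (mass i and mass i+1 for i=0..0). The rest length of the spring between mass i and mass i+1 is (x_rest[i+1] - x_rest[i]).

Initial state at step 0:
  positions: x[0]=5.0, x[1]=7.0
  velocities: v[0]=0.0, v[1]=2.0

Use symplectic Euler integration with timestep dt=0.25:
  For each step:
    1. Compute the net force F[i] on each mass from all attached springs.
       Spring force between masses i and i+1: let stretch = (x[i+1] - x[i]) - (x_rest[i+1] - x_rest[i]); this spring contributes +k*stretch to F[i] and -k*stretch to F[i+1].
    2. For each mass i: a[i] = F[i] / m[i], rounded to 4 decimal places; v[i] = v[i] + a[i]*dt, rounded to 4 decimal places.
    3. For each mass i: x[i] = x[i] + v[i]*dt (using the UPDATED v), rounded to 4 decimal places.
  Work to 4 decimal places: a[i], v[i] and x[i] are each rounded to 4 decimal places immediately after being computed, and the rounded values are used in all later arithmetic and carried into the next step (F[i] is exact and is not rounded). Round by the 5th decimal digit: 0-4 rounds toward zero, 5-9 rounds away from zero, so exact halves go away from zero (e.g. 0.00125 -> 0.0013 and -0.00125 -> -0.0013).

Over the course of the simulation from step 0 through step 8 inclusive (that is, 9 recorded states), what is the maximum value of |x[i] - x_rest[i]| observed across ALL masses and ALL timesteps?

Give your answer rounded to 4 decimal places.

Step 0: x=[5.0000 7.0000] v=[0.0000 2.0000]
Step 1: x=[4.8750 7.6250] v=[-0.5000 2.5000]
Step 2: x=[4.6719 8.3281] v=[-0.8125 2.8125]
Step 3: x=[4.4473 9.0527] v=[-0.8985 2.8985]
Step 4: x=[4.2605 9.7395] v=[-0.7472 2.7472]
Step 5: x=[4.1661 10.3339] v=[-0.3775 2.3775]
Step 6: x=[4.2072 10.7928] v=[0.1645 1.8356]
Step 7: x=[4.4099 11.0901] v=[0.8109 1.1892]
Step 8: x=[4.7802 11.2199] v=[1.4810 0.5192]
Max displacement = 3.2199

Answer: 3.2199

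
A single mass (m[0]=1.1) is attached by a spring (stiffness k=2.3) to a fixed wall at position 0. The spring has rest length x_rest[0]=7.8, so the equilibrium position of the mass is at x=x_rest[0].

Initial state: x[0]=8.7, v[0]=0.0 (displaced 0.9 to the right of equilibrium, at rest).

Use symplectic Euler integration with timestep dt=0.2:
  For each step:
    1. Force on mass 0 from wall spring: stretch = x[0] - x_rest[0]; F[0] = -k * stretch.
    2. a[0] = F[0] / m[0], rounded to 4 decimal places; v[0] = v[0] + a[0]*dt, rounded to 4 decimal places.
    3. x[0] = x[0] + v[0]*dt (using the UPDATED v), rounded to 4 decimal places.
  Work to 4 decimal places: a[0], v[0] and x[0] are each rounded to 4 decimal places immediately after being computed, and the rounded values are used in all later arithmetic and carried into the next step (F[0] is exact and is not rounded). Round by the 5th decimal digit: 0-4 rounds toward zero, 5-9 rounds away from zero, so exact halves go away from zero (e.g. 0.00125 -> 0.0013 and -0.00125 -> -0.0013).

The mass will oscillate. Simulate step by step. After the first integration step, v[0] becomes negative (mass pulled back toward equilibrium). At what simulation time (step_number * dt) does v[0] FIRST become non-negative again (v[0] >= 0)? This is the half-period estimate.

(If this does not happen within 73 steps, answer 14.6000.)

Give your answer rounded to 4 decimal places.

Answer: 2.2000

Derivation:
Step 0: x=[8.7000] v=[0.0000]
Step 1: x=[8.6247] v=[-0.3764]
Step 2: x=[8.4804] v=[-0.7213]
Step 3: x=[8.2792] v=[-1.0058]
Step 4: x=[8.0380] v=[-1.2062]
Step 5: x=[7.7769] v=[-1.3057]
Step 6: x=[7.5177] v=[-1.2960]
Step 7: x=[7.2821] v=[-1.1779]
Step 8: x=[7.0898] v=[-0.9613]
Step 9: x=[6.9569] v=[-0.6643]
Step 10: x=[6.8946] v=[-0.3117]
Step 11: x=[6.9080] v=[0.0669]
First v>=0 after going negative at step 11, time=2.2000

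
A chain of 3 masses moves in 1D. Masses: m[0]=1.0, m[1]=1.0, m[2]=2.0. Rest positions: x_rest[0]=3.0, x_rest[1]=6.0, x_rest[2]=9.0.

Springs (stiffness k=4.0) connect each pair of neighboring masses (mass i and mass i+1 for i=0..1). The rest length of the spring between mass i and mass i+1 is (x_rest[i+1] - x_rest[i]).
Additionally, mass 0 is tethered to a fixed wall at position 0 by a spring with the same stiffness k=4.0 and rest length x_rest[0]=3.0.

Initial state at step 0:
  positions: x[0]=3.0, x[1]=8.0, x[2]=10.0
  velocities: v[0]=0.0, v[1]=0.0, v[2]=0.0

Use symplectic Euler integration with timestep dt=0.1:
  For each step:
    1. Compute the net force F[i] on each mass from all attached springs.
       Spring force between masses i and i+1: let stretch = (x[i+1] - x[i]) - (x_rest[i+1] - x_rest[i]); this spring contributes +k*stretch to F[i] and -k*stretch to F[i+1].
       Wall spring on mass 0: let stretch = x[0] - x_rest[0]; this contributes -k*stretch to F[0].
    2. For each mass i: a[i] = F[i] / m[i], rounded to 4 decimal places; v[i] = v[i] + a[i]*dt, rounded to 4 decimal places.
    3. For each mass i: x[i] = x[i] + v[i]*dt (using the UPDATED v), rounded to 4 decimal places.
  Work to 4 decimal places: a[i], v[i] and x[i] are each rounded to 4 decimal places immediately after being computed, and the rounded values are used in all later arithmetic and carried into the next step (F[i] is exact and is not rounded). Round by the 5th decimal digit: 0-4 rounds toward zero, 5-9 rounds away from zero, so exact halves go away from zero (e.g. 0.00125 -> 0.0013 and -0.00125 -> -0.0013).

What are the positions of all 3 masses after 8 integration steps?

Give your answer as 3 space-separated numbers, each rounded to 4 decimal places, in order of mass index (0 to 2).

Step 0: x=[3.0000 8.0000 10.0000] v=[0.0000 0.0000 0.0000]
Step 1: x=[3.0800 7.8800 10.0200] v=[0.8000 -1.2000 0.2000]
Step 2: x=[3.2288 7.6536 10.0572] v=[1.4880 -2.2640 0.3720]
Step 3: x=[3.4254 7.3464 10.1063] v=[1.9664 -3.0725 0.4913]
Step 4: x=[3.6419 6.9927 10.1602] v=[2.1646 -3.5369 0.5393]
Step 5: x=[3.8467 6.6317 10.2108] v=[2.0482 -3.6102 0.5058]
Step 6: x=[4.0091 6.3024 10.2498] v=[1.6235 -3.2926 0.3900]
Step 7: x=[4.1028 6.0393 10.2699] v=[0.9372 -2.6310 0.2005]
Step 8: x=[4.1099 5.8680 10.2653] v=[0.0707 -1.7134 -0.0456]

Answer: 4.1099 5.8680 10.2653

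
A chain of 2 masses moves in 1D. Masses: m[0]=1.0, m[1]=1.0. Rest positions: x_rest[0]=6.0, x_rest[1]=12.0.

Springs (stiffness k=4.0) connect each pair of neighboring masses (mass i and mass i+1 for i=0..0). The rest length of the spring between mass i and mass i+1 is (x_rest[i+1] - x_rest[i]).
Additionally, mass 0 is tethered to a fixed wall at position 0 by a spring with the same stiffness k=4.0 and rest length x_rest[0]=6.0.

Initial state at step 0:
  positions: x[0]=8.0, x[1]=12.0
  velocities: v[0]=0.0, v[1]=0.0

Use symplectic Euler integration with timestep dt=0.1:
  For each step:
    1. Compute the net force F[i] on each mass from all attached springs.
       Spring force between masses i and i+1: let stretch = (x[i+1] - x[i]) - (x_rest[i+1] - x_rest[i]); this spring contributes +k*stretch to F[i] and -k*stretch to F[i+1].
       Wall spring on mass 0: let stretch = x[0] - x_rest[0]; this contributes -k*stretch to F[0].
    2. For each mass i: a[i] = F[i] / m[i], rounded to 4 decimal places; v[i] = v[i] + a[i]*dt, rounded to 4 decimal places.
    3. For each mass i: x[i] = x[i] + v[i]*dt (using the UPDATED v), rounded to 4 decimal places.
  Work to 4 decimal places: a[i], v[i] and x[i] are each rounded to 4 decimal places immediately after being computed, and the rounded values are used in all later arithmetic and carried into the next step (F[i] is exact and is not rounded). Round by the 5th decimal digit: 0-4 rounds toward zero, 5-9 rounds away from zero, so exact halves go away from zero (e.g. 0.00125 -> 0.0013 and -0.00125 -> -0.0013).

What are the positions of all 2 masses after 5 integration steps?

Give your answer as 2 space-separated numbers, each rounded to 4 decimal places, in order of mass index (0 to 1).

Answer: 6.1149 12.8917

Derivation:
Step 0: x=[8.0000 12.0000] v=[0.0000 0.0000]
Step 1: x=[7.8400 12.0800] v=[-1.6000 0.8000]
Step 2: x=[7.5360 12.2304] v=[-3.0400 1.5040]
Step 3: x=[7.1183 12.4330] v=[-4.1766 2.0262]
Step 4: x=[6.6285 12.6630] v=[-4.8980 2.3003]
Step 5: x=[6.1149 12.8917] v=[-5.1356 2.2865]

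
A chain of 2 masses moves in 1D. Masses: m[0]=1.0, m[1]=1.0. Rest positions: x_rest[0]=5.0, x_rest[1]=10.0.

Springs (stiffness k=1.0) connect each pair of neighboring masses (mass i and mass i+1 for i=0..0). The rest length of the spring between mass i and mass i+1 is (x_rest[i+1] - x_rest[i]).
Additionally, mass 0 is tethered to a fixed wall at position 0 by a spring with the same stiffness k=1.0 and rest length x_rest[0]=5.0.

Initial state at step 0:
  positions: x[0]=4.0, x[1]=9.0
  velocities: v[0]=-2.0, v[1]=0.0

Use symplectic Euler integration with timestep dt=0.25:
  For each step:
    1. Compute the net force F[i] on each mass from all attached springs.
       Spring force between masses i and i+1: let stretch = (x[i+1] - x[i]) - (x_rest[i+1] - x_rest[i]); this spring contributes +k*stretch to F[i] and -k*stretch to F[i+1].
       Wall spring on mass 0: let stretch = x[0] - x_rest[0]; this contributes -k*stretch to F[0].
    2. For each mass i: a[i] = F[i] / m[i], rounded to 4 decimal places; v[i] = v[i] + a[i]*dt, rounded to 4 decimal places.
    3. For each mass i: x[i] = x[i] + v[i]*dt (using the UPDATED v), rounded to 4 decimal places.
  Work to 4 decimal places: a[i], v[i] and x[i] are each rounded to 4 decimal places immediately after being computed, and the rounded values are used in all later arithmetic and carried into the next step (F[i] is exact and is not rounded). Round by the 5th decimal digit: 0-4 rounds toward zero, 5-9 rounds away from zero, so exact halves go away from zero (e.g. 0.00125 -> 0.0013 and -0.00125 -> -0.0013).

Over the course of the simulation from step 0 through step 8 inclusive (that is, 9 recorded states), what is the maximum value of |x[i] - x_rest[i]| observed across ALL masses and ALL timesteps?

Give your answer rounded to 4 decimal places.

Answer: 1.9226

Derivation:
Step 0: x=[4.0000 9.0000] v=[-2.0000 0.0000]
Step 1: x=[3.5625 9.0000] v=[-1.7500 0.0000]
Step 2: x=[3.2422 8.9727] v=[-1.2813 -0.1094]
Step 3: x=[3.0774 8.8997] v=[-0.6592 -0.2920]
Step 4: x=[3.0842 8.7753] v=[0.0270 -0.4976]
Step 5: x=[3.2539 8.6077] v=[0.6787 -0.6704]
Step 6: x=[3.5548 8.4180] v=[1.2037 -0.7589]
Step 7: x=[3.9375 8.2368] v=[1.5308 -0.7247]
Step 8: x=[4.3428 8.0994] v=[1.6213 -0.5495]
Max displacement = 1.9226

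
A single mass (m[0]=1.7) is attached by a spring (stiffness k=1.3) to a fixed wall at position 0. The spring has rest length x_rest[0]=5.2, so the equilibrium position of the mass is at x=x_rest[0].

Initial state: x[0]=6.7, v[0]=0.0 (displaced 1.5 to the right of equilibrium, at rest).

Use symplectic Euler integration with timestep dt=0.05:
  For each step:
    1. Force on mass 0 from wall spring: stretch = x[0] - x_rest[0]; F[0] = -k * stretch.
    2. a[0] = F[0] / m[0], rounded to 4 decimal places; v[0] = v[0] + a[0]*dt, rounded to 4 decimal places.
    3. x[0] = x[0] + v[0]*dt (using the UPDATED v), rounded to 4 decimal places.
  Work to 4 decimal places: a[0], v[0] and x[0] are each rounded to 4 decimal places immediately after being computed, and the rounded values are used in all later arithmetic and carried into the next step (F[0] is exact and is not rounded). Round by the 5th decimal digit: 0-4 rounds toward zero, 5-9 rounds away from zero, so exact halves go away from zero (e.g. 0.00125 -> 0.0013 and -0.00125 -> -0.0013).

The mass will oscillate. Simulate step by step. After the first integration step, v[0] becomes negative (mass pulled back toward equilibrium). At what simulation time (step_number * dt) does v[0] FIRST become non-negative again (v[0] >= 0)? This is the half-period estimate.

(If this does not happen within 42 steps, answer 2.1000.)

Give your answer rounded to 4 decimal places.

Step 0: x=[6.7000] v=[0.0000]
Step 1: x=[6.6971] v=[-0.0574]
Step 2: x=[6.6914] v=[-0.1146]
Step 3: x=[6.6828] v=[-0.1716]
Step 4: x=[6.6714] v=[-0.2283]
Step 5: x=[6.6572] v=[-0.2846]
Step 6: x=[6.6402] v=[-0.3403]
Step 7: x=[6.6204] v=[-0.3954]
Step 8: x=[6.5979] v=[-0.4497]
Step 9: x=[6.5727] v=[-0.5032]
Step 10: x=[6.5449] v=[-0.5557]
Step 11: x=[6.5145] v=[-0.6071]
Step 12: x=[6.4816] v=[-0.6574]
Step 13: x=[6.4463] v=[-0.7064]
Step 14: x=[6.4086] v=[-0.7541]
Step 15: x=[6.3686] v=[-0.8003]
Step 16: x=[6.3264] v=[-0.8450]
Step 17: x=[6.2820] v=[-0.8881]
Step 18: x=[6.2355] v=[-0.9295]
Step 19: x=[6.1870] v=[-0.9691]
Step 20: x=[6.1367] v=[-1.0068]
Step 21: x=[6.0846] v=[-1.0426]
Step 22: x=[6.0308] v=[-1.0764]
Step 23: x=[5.9754] v=[-1.1082]
Step 24: x=[5.9185] v=[-1.1379]
Step 25: x=[5.8602] v=[-1.1654]
Step 26: x=[5.8007] v=[-1.1906]
Step 27: x=[5.7400] v=[-1.2136]
Step 28: x=[5.6783] v=[-1.2342]
Step 29: x=[5.6157] v=[-1.2525]
Step 30: x=[5.5523] v=[-1.2684]
Step 31: x=[5.4882] v=[-1.2819]
Step 32: x=[5.4236] v=[-1.2929]
Step 33: x=[5.3585] v=[-1.3015]
Step 34: x=[5.2931] v=[-1.3076]
Step 35: x=[5.2275] v=[-1.3112]
Step 36: x=[5.1619] v=[-1.3123]
Step 37: x=[5.0964] v=[-1.3108]
Step 38: x=[5.0311] v=[-1.3068]
Step 39: x=[4.9661] v=[-1.3003]
Step 40: x=[4.9015] v=[-1.2914]
Step 41: x=[4.8375] v=[-1.2800]
Step 42: x=[4.7742] v=[-1.2661]
v[0] did not become non-negative within 42 steps; using fallback time=2.1000

Answer: 2.1000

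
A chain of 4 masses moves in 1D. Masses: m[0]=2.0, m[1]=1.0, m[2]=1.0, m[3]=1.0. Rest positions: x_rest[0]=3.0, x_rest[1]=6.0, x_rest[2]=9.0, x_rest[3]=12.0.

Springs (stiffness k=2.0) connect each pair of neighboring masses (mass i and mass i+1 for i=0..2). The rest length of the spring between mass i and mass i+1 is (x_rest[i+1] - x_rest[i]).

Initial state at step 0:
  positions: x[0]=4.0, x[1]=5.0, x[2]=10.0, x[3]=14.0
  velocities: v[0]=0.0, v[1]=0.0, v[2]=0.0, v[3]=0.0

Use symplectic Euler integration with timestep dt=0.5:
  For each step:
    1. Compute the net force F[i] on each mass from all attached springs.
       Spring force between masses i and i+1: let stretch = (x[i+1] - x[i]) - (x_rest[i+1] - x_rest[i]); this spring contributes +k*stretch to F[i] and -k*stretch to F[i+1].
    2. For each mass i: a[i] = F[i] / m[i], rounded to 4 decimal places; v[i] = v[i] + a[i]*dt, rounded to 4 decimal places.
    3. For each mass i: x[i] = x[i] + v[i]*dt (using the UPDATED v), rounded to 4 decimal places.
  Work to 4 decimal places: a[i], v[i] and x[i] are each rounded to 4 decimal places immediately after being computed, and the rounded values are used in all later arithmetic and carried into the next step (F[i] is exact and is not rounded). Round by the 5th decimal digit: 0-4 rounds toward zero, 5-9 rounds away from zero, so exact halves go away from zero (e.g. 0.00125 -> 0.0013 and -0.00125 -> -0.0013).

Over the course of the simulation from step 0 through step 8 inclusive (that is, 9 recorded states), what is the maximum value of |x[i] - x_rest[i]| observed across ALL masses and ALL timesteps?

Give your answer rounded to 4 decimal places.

Answer: 2.5000

Derivation:
Step 0: x=[4.0000 5.0000 10.0000 14.0000] v=[0.0000 0.0000 0.0000 0.0000]
Step 1: x=[3.5000 7.0000 9.5000 13.5000] v=[-1.0000 4.0000 -1.0000 -1.0000]
Step 2: x=[3.1250 8.5000 9.7500 12.5000] v=[-0.7500 3.0000 0.5000 -2.0000]
Step 3: x=[3.3438 7.9375 10.7500 11.6250] v=[0.4375 -1.1250 2.0000 -1.7500]
Step 4: x=[3.9610 6.4844 10.7813 11.8125] v=[1.2344 -2.9062 0.0625 0.3750]
Step 5: x=[4.4591 5.9181 9.1797 12.9844] v=[0.9961 -1.1327 -3.2032 2.3438]
Step 6: x=[4.5719 6.2531 7.8497 13.7540] v=[0.2256 0.6699 -2.6601 1.5391]
Step 7: x=[4.3550 6.5458 8.6735 13.0714] v=[-0.4338 0.5853 1.6476 -1.3652]
Step 8: x=[3.9358 6.8069 10.6324 11.6899] v=[-0.8384 0.5222 3.9178 -2.7631]
Max displacement = 2.5000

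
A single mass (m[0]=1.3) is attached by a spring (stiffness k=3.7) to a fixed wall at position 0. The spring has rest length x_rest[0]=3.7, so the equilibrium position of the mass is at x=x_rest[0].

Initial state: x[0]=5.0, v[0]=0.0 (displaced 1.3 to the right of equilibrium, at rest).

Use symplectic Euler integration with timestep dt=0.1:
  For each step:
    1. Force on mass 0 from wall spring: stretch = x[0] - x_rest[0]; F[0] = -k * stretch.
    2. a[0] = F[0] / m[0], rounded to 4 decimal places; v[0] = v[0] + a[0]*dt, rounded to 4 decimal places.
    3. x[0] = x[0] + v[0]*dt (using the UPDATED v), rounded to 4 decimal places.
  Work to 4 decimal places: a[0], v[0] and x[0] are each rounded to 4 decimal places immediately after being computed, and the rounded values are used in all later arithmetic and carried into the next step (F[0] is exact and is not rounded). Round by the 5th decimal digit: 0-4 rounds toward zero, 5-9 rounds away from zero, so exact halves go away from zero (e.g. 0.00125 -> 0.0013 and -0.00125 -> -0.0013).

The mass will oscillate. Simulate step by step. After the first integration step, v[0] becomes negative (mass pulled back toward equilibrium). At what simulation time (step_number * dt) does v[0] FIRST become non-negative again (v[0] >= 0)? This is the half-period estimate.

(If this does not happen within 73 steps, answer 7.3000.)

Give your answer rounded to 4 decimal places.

Answer: 1.9000

Derivation:
Step 0: x=[5.0000] v=[0.0000]
Step 1: x=[4.9630] v=[-0.3700]
Step 2: x=[4.8901] v=[-0.7295]
Step 3: x=[4.7833] v=[-1.0682]
Step 4: x=[4.6457] v=[-1.3765]
Step 5: x=[4.4811] v=[-1.6457]
Step 6: x=[4.2943] v=[-1.8680]
Step 7: x=[4.0906] v=[-2.0372]
Step 8: x=[3.8758] v=[-2.1484]
Step 9: x=[3.6560] v=[-2.1984]
Step 10: x=[3.4374] v=[-2.1859]
Step 11: x=[3.2263] v=[-2.1112]
Step 12: x=[3.0287] v=[-1.9764]
Step 13: x=[2.8502] v=[-1.7853]
Step 14: x=[2.6959] v=[-1.5434]
Step 15: x=[2.5701] v=[-1.2576]
Step 16: x=[2.4765] v=[-0.9360]
Step 17: x=[2.4177] v=[-0.5878]
Step 18: x=[2.3954] v=[-0.2228]
Step 19: x=[2.4103] v=[0.1485]
First v>=0 after going negative at step 19, time=1.9000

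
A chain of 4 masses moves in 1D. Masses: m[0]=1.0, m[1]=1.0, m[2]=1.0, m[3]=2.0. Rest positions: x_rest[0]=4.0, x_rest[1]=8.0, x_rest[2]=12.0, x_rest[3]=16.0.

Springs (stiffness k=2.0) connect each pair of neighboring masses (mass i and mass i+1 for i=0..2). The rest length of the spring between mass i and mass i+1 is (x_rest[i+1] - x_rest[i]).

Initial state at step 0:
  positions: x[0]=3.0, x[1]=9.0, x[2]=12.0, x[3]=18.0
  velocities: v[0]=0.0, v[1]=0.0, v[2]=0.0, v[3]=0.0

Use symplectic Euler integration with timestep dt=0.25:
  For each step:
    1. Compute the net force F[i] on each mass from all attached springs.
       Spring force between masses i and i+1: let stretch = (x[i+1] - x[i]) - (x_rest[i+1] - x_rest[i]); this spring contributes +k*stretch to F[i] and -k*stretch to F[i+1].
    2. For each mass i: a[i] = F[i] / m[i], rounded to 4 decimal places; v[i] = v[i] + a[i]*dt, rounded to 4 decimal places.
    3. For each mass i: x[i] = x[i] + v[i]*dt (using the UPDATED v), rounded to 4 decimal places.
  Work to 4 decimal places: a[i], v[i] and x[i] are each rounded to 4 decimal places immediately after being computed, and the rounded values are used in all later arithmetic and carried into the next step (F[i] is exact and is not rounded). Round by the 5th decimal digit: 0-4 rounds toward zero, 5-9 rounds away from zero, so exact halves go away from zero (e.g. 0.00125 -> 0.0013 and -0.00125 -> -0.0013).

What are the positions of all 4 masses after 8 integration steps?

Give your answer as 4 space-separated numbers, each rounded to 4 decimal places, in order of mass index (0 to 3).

Answer: 4.9733 9.9491 12.0520 16.5132

Derivation:
Step 0: x=[3.0000 9.0000 12.0000 18.0000] v=[0.0000 0.0000 0.0000 0.0000]
Step 1: x=[3.2500 8.6250 12.3750 17.8750] v=[1.0000 -1.5000 1.5000 -0.5000]
Step 2: x=[3.6719 8.0469 12.9688 17.6563] v=[1.6875 -2.3125 2.3750 -0.8750]
Step 3: x=[4.1407 7.5371 13.5333 17.3946] v=[1.8750 -2.0391 2.2578 -1.0469]
Step 4: x=[4.5340 7.3523 13.8309 17.1416] v=[1.5732 -0.7392 1.1904 -1.0122]
Step 5: x=[4.7796 7.6251 13.7325 16.9316] v=[0.9824 1.0910 -0.3936 -0.8399]
Step 6: x=[4.8809 8.3056 13.2706 16.7717] v=[0.4052 2.7220 -1.8478 -0.6397]
Step 7: x=[4.9103 9.1787 12.6257 16.6430] v=[0.1176 3.4922 -2.5798 -0.5150]
Step 8: x=[4.9733 9.9491 12.0520 16.5132] v=[0.2518 3.0815 -2.2947 -0.5193]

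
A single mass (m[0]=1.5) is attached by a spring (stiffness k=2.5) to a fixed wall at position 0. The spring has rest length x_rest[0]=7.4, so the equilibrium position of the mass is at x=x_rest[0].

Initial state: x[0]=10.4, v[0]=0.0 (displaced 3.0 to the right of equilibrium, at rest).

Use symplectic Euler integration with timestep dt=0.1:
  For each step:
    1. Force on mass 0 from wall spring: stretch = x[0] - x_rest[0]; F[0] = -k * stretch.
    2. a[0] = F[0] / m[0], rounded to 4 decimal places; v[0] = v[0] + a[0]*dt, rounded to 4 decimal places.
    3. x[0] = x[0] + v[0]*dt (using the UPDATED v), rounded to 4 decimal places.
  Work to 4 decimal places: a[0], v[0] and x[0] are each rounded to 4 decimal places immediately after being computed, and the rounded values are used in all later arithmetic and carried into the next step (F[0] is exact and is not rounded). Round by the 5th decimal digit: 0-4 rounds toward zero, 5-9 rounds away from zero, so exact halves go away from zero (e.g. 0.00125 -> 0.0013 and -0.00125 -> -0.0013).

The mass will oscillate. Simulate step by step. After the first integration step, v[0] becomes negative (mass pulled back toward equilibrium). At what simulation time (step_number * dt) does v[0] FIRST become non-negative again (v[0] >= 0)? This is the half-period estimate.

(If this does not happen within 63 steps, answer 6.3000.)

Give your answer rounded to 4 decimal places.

Step 0: x=[10.4000] v=[0.0000]
Step 1: x=[10.3500] v=[-0.5000]
Step 2: x=[10.2508] v=[-0.9917]
Step 3: x=[10.1041] v=[-1.4668]
Step 4: x=[9.9124] v=[-1.9175]
Step 5: x=[9.6788] v=[-2.3362]
Step 6: x=[9.4072] v=[-2.7160]
Step 7: x=[9.1022] v=[-3.0505]
Step 8: x=[8.7688] v=[-3.3342]
Step 9: x=[8.4126] v=[-3.5623]
Step 10: x=[8.0395] v=[-3.7311]
Step 11: x=[7.6557] v=[-3.8377]
Step 12: x=[7.2677] v=[-3.8803]
Step 13: x=[6.8819] v=[-3.8583]
Step 14: x=[6.5047] v=[-3.7720]
Step 15: x=[6.1424] v=[-3.6228]
Step 16: x=[5.8011] v=[-3.4132]
Step 17: x=[5.4864] v=[-3.1467]
Step 18: x=[5.2036] v=[-2.8278]
Step 19: x=[4.9574] v=[-2.4617]
Step 20: x=[4.7519] v=[-2.0546]
Step 21: x=[4.5906] v=[-1.6133]
Step 22: x=[4.4761] v=[-1.1451]
Step 23: x=[4.4103] v=[-0.6578]
Step 24: x=[4.3944] v=[-0.1595]
Step 25: x=[4.4285] v=[0.3414]
First v>=0 after going negative at step 25, time=2.5000

Answer: 2.5000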